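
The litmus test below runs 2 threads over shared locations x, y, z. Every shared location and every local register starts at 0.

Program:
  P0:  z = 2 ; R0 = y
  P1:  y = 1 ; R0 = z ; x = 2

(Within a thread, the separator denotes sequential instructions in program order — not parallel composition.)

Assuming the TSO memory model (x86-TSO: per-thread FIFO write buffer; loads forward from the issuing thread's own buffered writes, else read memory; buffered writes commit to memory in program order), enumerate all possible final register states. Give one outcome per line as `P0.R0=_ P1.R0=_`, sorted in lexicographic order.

outcome vector order: (P0.R0,P1.R0)
|TSO outcomes| = 4

P0.R0=0 P1.R0=0
P0.R0=0 P1.R0=2
P0.R0=1 P1.R0=0
P0.R0=1 P1.R0=2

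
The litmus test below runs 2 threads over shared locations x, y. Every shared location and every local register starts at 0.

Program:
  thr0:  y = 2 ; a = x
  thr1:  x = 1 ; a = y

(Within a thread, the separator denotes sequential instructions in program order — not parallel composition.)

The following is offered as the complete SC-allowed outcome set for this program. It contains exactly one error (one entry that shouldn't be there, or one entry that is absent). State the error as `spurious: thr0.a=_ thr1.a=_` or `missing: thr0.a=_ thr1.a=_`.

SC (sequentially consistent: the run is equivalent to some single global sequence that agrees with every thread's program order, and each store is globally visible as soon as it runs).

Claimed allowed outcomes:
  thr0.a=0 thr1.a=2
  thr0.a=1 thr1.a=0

missing: thr0.a=1 thr1.a=2

outcome vector order: (thr0.a,thr1.a)
under SC → <0 2>, <1 0>, <1 2>
SC∖claimed = {<1 2>}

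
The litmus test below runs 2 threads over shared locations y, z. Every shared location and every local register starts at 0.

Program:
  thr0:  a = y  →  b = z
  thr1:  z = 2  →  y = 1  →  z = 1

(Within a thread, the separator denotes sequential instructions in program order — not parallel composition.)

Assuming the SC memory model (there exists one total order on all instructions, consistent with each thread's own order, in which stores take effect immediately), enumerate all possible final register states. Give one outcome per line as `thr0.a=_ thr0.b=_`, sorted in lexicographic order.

thr0.a=0 thr0.b=0
thr0.a=0 thr0.b=1
thr0.a=0 thr0.b=2
thr0.a=1 thr0.b=1
thr0.a=1 thr0.b=2

outcome vector order: (thr0.a,thr0.b)
|SC outcomes| = 5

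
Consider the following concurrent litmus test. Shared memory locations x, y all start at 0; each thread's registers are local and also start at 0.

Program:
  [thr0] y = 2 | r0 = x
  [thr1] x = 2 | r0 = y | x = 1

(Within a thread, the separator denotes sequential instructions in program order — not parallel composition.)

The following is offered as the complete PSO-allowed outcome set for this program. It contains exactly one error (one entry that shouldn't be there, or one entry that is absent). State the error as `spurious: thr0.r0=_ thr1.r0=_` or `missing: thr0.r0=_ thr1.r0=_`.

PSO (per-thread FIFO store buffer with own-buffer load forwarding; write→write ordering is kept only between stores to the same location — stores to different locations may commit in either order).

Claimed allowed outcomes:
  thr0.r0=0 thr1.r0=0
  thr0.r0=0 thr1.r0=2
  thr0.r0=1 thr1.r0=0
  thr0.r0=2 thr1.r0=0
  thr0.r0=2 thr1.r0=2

outcome vector order: (thr0.r0,thr1.r0)
PSO: 6 outcomes — {00; 02; 10; 12; 20; 22}
PSO∖claimed = {12}

missing: thr0.r0=1 thr1.r0=2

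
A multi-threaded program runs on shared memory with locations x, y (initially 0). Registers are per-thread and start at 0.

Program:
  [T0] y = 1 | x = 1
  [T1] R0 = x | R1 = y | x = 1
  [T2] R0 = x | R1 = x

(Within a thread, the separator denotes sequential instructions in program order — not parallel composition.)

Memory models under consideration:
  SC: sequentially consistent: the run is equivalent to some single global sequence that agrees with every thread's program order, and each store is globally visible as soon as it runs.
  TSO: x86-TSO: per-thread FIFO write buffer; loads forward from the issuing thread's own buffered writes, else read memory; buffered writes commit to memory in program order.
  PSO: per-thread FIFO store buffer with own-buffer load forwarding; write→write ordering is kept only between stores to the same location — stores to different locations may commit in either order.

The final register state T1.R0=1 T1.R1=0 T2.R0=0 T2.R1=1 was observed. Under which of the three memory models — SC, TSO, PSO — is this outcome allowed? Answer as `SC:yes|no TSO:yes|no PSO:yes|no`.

SC:no TSO:no PSO:yes

outcome vector order: (T1.R0,T1.R1,T2.R0,T2.R1)
SC: 9 outcomes — {<0 0 0 0>; <0 0 0 1>; <0 0 1 1>; <0 1 0 0>; <0 1 0 1>; <0 1 1 1>; <1 1 0 0>; <1 1 0 1>; <1 1 1 1>}
TSO: 9 outcomes — {<0 0 0 0>; <0 0 0 1>; <0 0 1 1>; <0 1 0 0>; <0 1 0 1>; <0 1 1 1>; <1 1 0 0>; <1 1 0 1>; <1 1 1 1>}
PSO: 12 outcomes — {<0 0 0 0>; <0 0 0 1>; <0 0 1 1>; <0 1 0 0>; <0 1 0 1>; <0 1 1 1>; <1 0 0 0>; <1 0 0 1>; <1 0 1 1>; <1 1 0 0>; <1 1 0 1>; <1 1 1 1>}
target <1 0 0 1> ∈ {PSO}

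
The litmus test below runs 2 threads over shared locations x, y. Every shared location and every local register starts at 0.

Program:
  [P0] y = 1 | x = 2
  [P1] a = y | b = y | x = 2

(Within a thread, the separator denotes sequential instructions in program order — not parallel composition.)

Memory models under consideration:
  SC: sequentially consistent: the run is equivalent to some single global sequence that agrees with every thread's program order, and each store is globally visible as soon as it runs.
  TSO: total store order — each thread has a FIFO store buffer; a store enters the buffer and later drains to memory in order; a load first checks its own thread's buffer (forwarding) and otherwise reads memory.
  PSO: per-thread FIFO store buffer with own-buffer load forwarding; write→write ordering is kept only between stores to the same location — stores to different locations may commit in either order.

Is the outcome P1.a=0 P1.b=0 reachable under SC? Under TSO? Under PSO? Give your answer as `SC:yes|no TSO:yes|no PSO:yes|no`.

SC:yes TSO:yes PSO:yes

outcome vector order: (P1.a,P1.b)
SC (3): 00; 01; 11
TSO (3): 00; 01; 11
PSO (3): 00; 01; 11
target 00 ∈ {SC,TSO,PSO}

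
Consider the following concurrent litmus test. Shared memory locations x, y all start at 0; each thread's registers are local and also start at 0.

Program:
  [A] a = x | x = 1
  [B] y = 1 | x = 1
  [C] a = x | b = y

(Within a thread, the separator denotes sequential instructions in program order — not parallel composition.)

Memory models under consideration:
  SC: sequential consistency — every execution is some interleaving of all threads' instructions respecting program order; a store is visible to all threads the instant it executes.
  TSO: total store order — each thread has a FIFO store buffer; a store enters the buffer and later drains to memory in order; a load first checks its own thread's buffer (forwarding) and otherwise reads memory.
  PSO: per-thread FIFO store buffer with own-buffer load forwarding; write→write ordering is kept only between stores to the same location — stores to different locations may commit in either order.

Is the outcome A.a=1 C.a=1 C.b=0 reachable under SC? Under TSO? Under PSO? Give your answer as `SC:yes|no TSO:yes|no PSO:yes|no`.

outcome vector order: (A.a,C.a,C.b)
under SC → <0 0 0> <0 0 1> <0 1 0> <0 1 1> <1 0 0> <1 0 1> <1 1 1>
under TSO → <0 0 0> <0 0 1> <0 1 0> <0 1 1> <1 0 0> <1 0 1> <1 1 1>
under PSO → <0 0 0> <0 0 1> <0 1 0> <0 1 1> <1 0 0> <1 0 1> <1 1 0> <1 1 1>
target <1 1 0> ∈ {PSO}

SC:no TSO:no PSO:yes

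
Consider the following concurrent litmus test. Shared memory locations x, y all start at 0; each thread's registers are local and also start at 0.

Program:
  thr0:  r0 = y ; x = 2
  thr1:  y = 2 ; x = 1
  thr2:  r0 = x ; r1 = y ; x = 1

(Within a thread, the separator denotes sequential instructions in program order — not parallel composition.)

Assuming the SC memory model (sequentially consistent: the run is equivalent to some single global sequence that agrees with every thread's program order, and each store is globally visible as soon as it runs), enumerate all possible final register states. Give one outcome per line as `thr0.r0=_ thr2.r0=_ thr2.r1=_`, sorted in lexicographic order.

thr0.r0=0 thr2.r0=0 thr2.r1=0
thr0.r0=0 thr2.r0=0 thr2.r1=2
thr0.r0=0 thr2.r0=1 thr2.r1=2
thr0.r0=0 thr2.r0=2 thr2.r1=0
thr0.r0=0 thr2.r0=2 thr2.r1=2
thr0.r0=2 thr2.r0=0 thr2.r1=0
thr0.r0=2 thr2.r0=0 thr2.r1=2
thr0.r0=2 thr2.r0=1 thr2.r1=2
thr0.r0=2 thr2.r0=2 thr2.r1=2

outcome vector order: (thr0.r0,thr2.r0,thr2.r1)
|SC outcomes| = 9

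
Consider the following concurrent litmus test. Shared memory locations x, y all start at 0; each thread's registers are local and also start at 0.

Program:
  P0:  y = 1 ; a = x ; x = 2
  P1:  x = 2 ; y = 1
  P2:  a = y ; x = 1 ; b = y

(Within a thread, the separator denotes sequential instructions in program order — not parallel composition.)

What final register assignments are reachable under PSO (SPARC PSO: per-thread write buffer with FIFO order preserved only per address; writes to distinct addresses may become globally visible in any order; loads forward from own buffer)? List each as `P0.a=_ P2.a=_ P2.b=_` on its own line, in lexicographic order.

P0.a=0 P2.a=0 P2.b=0
P0.a=0 P2.a=0 P2.b=1
P0.a=0 P2.a=1 P2.b=1
P0.a=1 P2.a=0 P2.b=0
P0.a=1 P2.a=0 P2.b=1
P0.a=1 P2.a=1 P2.b=1
P0.a=2 P2.a=0 P2.b=0
P0.a=2 P2.a=0 P2.b=1
P0.a=2 P2.a=1 P2.b=1

outcome vector order: (P0.a,P2.a,P2.b)
|PSO outcomes| = 9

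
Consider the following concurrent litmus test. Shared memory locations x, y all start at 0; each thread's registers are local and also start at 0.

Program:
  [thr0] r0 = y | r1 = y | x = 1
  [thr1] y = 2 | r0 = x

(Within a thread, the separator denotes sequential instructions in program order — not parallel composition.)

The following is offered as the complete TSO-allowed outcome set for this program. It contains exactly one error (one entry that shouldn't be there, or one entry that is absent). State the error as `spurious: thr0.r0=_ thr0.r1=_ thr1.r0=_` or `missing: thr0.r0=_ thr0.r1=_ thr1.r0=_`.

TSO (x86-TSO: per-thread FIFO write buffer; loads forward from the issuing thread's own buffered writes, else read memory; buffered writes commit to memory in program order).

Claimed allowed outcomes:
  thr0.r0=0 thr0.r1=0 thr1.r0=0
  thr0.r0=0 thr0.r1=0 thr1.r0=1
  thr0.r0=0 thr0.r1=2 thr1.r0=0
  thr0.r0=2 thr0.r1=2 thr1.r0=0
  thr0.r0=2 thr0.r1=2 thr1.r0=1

missing: thr0.r0=0 thr0.r1=2 thr1.r0=1

outcome vector order: (thr0.r0,thr0.r1,thr1.r0)
under TSO → 000, 001, 020, 021, 220, 221
TSO∖claimed = {021}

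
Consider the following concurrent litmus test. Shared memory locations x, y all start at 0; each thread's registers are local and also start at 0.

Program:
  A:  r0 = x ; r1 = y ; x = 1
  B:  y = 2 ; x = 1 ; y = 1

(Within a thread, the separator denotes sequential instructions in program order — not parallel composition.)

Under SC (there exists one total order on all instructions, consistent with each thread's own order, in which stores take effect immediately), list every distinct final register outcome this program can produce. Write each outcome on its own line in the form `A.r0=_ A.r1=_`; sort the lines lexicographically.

A.r0=0 A.r1=0
A.r0=0 A.r1=1
A.r0=0 A.r1=2
A.r0=1 A.r1=1
A.r0=1 A.r1=2

outcome vector order: (A.r0,A.r1)
|SC outcomes| = 5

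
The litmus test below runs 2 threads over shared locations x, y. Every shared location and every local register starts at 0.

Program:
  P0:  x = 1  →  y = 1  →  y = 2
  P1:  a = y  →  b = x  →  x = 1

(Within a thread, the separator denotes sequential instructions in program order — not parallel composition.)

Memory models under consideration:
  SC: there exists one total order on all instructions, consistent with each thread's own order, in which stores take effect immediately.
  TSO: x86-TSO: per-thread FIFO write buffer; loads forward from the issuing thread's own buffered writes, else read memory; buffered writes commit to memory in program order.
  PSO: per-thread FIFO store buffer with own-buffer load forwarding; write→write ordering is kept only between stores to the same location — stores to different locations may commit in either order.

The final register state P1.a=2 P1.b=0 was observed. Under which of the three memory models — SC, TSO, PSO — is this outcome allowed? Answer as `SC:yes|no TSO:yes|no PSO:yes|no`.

outcome vector order: (P1.a,P1.b)
under SC → 00, 01, 11, 21
under TSO → 00, 01, 11, 21
under PSO → 00, 01, 10, 11, 20, 21
target 20 ∈ {PSO}

SC:no TSO:no PSO:yes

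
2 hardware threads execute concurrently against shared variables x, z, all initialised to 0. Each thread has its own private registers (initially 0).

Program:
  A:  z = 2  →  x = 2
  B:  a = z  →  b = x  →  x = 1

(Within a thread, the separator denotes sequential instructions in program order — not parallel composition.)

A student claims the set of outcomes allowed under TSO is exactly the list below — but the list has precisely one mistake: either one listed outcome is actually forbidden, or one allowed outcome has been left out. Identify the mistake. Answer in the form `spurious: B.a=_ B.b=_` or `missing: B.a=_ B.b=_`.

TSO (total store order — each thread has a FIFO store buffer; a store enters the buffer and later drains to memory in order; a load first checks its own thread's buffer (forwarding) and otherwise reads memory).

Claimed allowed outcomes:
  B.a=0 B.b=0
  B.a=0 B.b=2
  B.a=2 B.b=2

outcome vector order: (B.a,B.b)
TSO (4): (0,0) (0,2) (2,0) (2,2)
TSO∖claimed = {(2,0)}

missing: B.a=2 B.b=0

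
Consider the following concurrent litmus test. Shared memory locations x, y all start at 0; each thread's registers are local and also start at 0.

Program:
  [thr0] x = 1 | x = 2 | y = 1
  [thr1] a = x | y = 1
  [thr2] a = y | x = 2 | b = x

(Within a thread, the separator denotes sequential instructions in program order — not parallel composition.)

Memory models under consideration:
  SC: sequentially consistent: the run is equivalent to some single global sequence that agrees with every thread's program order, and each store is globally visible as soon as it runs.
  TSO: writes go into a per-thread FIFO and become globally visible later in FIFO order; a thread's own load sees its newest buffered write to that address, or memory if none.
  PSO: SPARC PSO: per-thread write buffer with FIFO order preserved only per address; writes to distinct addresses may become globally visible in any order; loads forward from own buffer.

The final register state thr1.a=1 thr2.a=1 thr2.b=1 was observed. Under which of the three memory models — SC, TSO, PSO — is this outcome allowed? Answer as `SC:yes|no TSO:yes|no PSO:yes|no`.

outcome vector order: (thr1.a,thr2.a,thr2.b)
SC: 10 outcomes — {(0,0,1), (0,0,2), (0,1,1), (0,1,2), (1,0,1), (1,0,2), (1,1,2), (2,0,1), (2,0,2), (2,1,2)}
TSO: 10 outcomes — {(0,0,1), (0,0,2), (0,1,1), (0,1,2), (1,0,1), (1,0,2), (1,1,2), (2,0,1), (2,0,2), (2,1,2)}
PSO: 12 outcomes — {(0,0,1), (0,0,2), (0,1,1), (0,1,2), (1,0,1), (1,0,2), (1,1,1), (1,1,2), (2,0,1), (2,0,2), (2,1,1), (2,1,2)}
target (1,1,1) ∈ {PSO}

SC:no TSO:no PSO:yes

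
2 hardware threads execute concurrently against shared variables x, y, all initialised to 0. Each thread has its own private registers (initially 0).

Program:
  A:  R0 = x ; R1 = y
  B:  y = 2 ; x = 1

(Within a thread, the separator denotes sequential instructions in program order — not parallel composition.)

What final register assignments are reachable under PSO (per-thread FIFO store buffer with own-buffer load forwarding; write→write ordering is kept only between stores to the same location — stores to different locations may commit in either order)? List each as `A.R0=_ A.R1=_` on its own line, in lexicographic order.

outcome vector order: (A.R0,A.R1)
|PSO outcomes| = 4

A.R0=0 A.R1=0
A.R0=0 A.R1=2
A.R0=1 A.R1=0
A.R0=1 A.R1=2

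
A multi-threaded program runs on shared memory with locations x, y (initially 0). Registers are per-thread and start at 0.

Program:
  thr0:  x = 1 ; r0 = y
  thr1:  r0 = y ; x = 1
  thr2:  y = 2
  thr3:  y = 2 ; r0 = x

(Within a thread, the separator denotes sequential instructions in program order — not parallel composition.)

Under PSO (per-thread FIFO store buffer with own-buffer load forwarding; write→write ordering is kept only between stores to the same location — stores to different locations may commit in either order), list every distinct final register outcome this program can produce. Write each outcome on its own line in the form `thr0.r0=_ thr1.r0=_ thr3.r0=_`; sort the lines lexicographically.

thr0.r0=0 thr1.r0=0 thr3.r0=0
thr0.r0=0 thr1.r0=0 thr3.r0=1
thr0.r0=0 thr1.r0=2 thr3.r0=0
thr0.r0=0 thr1.r0=2 thr3.r0=1
thr0.r0=2 thr1.r0=0 thr3.r0=0
thr0.r0=2 thr1.r0=0 thr3.r0=1
thr0.r0=2 thr1.r0=2 thr3.r0=0
thr0.r0=2 thr1.r0=2 thr3.r0=1

outcome vector order: (thr0.r0,thr1.r0,thr3.r0)
|PSO outcomes| = 8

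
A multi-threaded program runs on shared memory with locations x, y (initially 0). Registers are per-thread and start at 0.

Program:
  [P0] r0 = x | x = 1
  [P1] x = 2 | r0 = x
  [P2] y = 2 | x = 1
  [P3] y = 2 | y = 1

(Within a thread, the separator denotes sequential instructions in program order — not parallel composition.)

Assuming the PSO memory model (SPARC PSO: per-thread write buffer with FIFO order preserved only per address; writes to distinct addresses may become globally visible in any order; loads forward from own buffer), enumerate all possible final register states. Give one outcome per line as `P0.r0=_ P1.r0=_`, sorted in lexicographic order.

P0.r0=0 P1.r0=1
P0.r0=0 P1.r0=2
P0.r0=1 P1.r0=1
P0.r0=1 P1.r0=2
P0.r0=2 P1.r0=1
P0.r0=2 P1.r0=2

outcome vector order: (P0.r0,P1.r0)
|PSO outcomes| = 6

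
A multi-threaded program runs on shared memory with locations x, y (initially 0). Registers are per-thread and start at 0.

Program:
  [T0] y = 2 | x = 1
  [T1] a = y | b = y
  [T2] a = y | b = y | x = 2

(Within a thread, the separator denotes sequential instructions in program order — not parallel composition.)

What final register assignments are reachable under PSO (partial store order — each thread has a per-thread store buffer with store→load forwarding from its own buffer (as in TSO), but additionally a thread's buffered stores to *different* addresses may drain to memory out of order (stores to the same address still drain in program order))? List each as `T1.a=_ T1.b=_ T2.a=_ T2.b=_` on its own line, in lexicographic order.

T1.a=0 T1.b=0 T2.a=0 T2.b=0
T1.a=0 T1.b=0 T2.a=0 T2.b=2
T1.a=0 T1.b=0 T2.a=2 T2.b=2
T1.a=0 T1.b=2 T2.a=0 T2.b=0
T1.a=0 T1.b=2 T2.a=0 T2.b=2
T1.a=0 T1.b=2 T2.a=2 T2.b=2
T1.a=2 T1.b=2 T2.a=0 T2.b=0
T1.a=2 T1.b=2 T2.a=0 T2.b=2
T1.a=2 T1.b=2 T2.a=2 T2.b=2

outcome vector order: (T1.a,T1.b,T2.a,T2.b)
|PSO outcomes| = 9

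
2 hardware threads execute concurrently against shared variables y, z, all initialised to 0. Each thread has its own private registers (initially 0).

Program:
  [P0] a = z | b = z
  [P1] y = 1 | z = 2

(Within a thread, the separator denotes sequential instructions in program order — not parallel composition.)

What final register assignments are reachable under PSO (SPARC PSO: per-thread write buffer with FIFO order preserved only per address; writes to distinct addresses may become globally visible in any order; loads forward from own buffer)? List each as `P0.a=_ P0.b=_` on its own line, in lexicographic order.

P0.a=0 P0.b=0
P0.a=0 P0.b=2
P0.a=2 P0.b=2

outcome vector order: (P0.a,P0.b)
|PSO outcomes| = 3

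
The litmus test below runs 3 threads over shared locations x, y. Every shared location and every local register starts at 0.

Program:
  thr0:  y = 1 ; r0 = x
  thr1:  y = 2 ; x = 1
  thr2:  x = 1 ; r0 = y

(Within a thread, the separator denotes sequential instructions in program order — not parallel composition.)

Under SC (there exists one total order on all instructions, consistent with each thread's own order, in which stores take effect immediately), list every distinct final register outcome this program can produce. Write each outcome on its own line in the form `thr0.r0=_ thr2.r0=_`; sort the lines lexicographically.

outcome vector order: (thr0.r0,thr2.r0)
|SC outcomes| = 5

thr0.r0=0 thr2.r0=1
thr0.r0=0 thr2.r0=2
thr0.r0=1 thr2.r0=0
thr0.r0=1 thr2.r0=1
thr0.r0=1 thr2.r0=2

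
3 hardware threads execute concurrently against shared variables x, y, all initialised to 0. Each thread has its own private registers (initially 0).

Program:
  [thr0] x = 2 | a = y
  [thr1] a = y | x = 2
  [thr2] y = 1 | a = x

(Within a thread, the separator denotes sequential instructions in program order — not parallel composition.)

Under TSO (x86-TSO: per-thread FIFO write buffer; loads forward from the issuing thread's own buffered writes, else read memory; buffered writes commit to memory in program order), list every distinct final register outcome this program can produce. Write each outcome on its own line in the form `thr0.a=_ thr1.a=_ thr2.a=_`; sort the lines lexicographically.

outcome vector order: (thr0.a,thr1.a,thr2.a)
|TSO outcomes| = 8

thr0.a=0 thr1.a=0 thr2.a=0
thr0.a=0 thr1.a=0 thr2.a=2
thr0.a=0 thr1.a=1 thr2.a=0
thr0.a=0 thr1.a=1 thr2.a=2
thr0.a=1 thr1.a=0 thr2.a=0
thr0.a=1 thr1.a=0 thr2.a=2
thr0.a=1 thr1.a=1 thr2.a=0
thr0.a=1 thr1.a=1 thr2.a=2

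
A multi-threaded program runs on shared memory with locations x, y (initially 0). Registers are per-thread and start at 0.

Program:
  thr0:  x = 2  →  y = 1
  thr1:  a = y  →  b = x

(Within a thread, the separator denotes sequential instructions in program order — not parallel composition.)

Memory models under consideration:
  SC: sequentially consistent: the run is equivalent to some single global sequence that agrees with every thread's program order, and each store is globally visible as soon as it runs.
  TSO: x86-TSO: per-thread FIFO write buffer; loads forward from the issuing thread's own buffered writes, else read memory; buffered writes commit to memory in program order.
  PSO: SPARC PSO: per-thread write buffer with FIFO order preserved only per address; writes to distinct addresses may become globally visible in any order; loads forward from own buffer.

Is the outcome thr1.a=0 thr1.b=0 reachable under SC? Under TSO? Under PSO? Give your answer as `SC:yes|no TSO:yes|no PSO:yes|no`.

outcome vector order: (thr1.a,thr1.b)
SC: 3 outcomes — {(0,0); (0,2); (1,2)}
TSO: 3 outcomes — {(0,0); (0,2); (1,2)}
PSO: 4 outcomes — {(0,0); (0,2); (1,0); (1,2)}
target (0,0) ∈ {SC,TSO,PSO}

SC:yes TSO:yes PSO:yes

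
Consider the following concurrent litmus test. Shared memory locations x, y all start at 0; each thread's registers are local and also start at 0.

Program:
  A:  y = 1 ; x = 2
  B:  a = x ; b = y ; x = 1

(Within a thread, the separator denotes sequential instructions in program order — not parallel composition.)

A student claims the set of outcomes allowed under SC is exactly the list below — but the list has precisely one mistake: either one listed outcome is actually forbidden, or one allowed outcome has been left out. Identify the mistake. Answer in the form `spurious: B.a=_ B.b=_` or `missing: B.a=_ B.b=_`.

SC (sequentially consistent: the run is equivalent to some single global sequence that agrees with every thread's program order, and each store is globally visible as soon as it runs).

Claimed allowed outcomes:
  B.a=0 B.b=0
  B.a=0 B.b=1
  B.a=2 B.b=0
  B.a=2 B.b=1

spurious: B.a=2 B.b=0

outcome vector order: (B.a,B.b)
[SC] allowed = {<0 0>, <0 1>, <2 1>}
claimed∖SC = {<2 0>}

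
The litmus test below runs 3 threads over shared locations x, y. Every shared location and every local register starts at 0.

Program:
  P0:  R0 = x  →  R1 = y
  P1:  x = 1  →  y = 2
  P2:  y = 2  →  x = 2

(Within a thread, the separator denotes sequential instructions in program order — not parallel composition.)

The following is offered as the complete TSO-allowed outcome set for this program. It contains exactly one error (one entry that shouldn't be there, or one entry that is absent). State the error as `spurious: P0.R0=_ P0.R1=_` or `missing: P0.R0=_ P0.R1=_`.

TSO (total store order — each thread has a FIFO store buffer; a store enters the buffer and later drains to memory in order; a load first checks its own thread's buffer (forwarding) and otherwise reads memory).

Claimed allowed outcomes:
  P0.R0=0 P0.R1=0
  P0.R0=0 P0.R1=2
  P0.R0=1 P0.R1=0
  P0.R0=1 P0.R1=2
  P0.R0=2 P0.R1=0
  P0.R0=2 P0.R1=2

spurious: P0.R0=2 P0.R1=0

outcome vector order: (P0.R0,P0.R1)
TSO: 5 outcomes — {(0,0); (0,2); (1,0); (1,2); (2,2)}
claimed∖TSO = {(2,0)}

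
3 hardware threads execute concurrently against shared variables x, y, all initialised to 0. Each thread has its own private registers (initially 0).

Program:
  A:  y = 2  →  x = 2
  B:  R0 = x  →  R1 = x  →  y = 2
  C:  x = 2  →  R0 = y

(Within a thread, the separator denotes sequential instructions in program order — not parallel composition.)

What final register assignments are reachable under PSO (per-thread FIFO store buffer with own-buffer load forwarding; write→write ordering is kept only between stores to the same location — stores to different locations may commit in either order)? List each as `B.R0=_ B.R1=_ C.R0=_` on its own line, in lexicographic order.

outcome vector order: (B.R0,B.R1,C.R0)
|PSO outcomes| = 6

B.R0=0 B.R1=0 C.R0=0
B.R0=0 B.R1=0 C.R0=2
B.R0=0 B.R1=2 C.R0=0
B.R0=0 B.R1=2 C.R0=2
B.R0=2 B.R1=2 C.R0=0
B.R0=2 B.R1=2 C.R0=2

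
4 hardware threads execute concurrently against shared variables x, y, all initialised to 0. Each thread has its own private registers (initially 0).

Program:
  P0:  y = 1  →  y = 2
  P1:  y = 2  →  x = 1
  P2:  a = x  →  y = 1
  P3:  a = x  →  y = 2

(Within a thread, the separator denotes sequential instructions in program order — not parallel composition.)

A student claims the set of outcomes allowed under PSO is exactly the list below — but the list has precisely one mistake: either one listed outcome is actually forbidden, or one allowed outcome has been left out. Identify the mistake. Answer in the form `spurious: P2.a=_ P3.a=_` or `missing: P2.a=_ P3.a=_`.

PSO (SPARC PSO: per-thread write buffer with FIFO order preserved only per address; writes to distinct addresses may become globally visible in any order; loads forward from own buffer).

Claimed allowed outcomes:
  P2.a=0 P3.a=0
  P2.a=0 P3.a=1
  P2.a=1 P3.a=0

missing: P2.a=1 P3.a=1

outcome vector order: (P2.a,P3.a)
PSO: 4 outcomes — {(0,0), (0,1), (1,0), (1,1)}
PSO∖claimed = {(1,1)}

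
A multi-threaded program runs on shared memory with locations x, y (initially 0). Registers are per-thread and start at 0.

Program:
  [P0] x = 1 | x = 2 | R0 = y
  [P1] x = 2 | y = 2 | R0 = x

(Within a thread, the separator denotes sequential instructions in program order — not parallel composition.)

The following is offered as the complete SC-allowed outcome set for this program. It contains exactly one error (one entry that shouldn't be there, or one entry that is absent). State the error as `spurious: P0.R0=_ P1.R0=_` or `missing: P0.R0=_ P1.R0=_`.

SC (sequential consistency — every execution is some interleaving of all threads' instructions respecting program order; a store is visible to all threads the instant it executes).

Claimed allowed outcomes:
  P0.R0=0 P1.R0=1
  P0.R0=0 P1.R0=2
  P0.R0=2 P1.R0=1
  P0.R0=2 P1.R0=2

outcome vector order: (P0.R0,P1.R0)
under SC → (0,2) (2,1) (2,2)
claimed∖SC = {(0,1)}

spurious: P0.R0=0 P1.R0=1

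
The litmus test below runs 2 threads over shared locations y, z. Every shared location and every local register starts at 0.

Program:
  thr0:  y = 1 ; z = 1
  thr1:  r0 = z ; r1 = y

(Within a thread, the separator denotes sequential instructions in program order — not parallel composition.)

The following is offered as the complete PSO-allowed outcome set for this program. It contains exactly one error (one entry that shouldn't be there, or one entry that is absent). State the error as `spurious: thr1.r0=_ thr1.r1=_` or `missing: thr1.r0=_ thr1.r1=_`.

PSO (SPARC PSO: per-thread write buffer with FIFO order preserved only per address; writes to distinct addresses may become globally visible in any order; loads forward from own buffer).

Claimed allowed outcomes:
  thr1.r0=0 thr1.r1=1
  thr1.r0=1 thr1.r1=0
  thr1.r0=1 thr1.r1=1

outcome vector order: (thr1.r0,thr1.r1)
under PSO → 0/0; 0/1; 1/0; 1/1
PSO∖claimed = {0/0}

missing: thr1.r0=0 thr1.r1=0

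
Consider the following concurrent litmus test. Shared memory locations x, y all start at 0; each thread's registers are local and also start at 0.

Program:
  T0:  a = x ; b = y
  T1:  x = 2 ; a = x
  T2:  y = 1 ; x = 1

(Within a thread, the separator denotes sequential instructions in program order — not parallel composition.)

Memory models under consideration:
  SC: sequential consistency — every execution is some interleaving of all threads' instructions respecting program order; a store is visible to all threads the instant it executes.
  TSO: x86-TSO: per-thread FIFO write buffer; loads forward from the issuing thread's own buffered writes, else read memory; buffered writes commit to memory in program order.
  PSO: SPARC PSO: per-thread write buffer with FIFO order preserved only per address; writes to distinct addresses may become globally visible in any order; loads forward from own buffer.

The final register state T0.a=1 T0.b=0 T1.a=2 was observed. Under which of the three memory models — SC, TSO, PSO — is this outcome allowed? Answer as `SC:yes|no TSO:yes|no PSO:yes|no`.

outcome vector order: (T0.a,T0.b,T1.a)
SC (10): <0 0 1>; <0 0 2>; <0 1 1>; <0 1 2>; <1 1 1>; <1 1 2>; <2 0 1>; <2 0 2>; <2 1 1>; <2 1 2>
TSO (10): <0 0 1>; <0 0 2>; <0 1 1>; <0 1 2>; <1 1 1>; <1 1 2>; <2 0 1>; <2 0 2>; <2 1 1>; <2 1 2>
PSO (12): <0 0 1>; <0 0 2>; <0 1 1>; <0 1 2>; <1 0 1>; <1 0 2>; <1 1 1>; <1 1 2>; <2 0 1>; <2 0 2>; <2 1 1>; <2 1 2>
target <1 0 2> ∈ {PSO}

SC:no TSO:no PSO:yes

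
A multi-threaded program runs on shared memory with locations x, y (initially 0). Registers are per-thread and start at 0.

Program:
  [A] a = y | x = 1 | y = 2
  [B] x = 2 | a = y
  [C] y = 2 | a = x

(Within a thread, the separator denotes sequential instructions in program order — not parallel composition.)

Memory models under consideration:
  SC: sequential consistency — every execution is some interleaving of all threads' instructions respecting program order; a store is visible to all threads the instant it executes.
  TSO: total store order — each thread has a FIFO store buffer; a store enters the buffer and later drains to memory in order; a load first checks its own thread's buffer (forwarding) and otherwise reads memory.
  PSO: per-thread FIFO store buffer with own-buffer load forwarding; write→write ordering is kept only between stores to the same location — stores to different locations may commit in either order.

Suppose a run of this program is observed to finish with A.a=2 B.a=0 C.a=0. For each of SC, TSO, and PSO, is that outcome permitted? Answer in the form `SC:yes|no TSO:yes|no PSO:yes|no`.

outcome vector order: (A.a,B.a,C.a)
[SC] allowed = {0/0/1 0/0/2 0/2/0 0/2/1 0/2/2 2/0/1 2/0/2 2/2/0 2/2/1 2/2/2}
[TSO] allowed = {0/0/0 0/0/1 0/0/2 0/2/0 0/2/1 0/2/2 2/0/0 2/0/1 2/0/2 2/2/0 2/2/1 2/2/2}
[PSO] allowed = {0/0/0 0/0/1 0/0/2 0/2/0 0/2/1 0/2/2 2/0/0 2/0/1 2/0/2 2/2/0 2/2/1 2/2/2}
target 2/0/0 ∈ {TSO,PSO}

SC:no TSO:yes PSO:yes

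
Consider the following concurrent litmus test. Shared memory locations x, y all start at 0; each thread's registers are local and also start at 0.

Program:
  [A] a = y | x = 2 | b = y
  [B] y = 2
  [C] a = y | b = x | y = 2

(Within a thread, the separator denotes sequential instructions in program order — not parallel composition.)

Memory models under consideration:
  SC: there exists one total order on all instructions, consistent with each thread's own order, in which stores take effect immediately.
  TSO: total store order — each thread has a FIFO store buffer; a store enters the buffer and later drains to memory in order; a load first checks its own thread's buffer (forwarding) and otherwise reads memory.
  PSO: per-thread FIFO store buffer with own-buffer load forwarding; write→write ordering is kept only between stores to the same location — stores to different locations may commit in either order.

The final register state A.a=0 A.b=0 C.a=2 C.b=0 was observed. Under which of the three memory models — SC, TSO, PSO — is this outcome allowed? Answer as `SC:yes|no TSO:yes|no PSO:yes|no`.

outcome vector order: (A.a,A.b,C.a,C.b)
[SC] allowed = {<0 0 0 0>; <0 0 0 2>; <0 0 2 2>; <0 2 0 0>; <0 2 0 2>; <0 2 2 0>; <0 2 2 2>; <2 2 0 0>; <2 2 0 2>; <2 2 2 0>; <2 2 2 2>}
[TSO] allowed = {<0 0 0 0>; <0 0 0 2>; <0 0 2 0>; <0 0 2 2>; <0 2 0 0>; <0 2 0 2>; <0 2 2 0>; <0 2 2 2>; <2 2 0 0>; <2 2 0 2>; <2 2 2 0>; <2 2 2 2>}
[PSO] allowed = {<0 0 0 0>; <0 0 0 2>; <0 0 2 0>; <0 0 2 2>; <0 2 0 0>; <0 2 0 2>; <0 2 2 0>; <0 2 2 2>; <2 2 0 0>; <2 2 0 2>; <2 2 2 0>; <2 2 2 2>}
target <0 0 2 0> ∈ {TSO,PSO}

SC:no TSO:yes PSO:yes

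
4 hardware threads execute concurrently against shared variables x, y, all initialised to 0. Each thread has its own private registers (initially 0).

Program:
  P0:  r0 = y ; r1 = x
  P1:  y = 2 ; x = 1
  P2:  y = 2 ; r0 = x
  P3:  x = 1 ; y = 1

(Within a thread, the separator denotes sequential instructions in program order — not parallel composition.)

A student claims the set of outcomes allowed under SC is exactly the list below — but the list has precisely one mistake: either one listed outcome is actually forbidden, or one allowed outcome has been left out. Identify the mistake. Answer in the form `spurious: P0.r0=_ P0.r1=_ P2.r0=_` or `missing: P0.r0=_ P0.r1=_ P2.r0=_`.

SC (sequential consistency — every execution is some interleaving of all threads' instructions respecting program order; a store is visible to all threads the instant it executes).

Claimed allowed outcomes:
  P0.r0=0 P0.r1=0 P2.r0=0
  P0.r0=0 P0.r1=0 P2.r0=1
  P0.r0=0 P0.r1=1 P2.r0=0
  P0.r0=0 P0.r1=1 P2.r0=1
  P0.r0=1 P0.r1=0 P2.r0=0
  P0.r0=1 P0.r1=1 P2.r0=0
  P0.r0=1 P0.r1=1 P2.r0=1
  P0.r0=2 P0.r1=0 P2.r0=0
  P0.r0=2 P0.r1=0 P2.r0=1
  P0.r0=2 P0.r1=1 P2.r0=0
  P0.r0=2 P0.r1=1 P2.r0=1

outcome vector order: (P0.r0,P0.r1,P2.r0)
SC (10): (0,0,0); (0,0,1); (0,1,0); (0,1,1); (1,1,0); (1,1,1); (2,0,0); (2,0,1); (2,1,0); (2,1,1)
claimed∖SC = {(1,0,0)}

spurious: P0.r0=1 P0.r1=0 P2.r0=0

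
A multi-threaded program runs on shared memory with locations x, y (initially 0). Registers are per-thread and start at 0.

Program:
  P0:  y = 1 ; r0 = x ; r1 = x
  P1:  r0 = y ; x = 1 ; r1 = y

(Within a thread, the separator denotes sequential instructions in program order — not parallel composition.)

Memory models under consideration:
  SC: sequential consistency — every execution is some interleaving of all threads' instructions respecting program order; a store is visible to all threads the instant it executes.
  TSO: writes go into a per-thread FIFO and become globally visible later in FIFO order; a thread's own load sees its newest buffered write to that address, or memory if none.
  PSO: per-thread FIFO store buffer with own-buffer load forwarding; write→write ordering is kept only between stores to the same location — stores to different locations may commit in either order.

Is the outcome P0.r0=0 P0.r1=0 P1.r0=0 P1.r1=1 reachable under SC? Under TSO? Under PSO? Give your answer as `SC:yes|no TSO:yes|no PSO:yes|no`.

outcome vector order: (P0.r0,P0.r1,P1.r0,P1.r1)
SC: 7 outcomes — {0001, 0011, 0101, 0111, 1100, 1101, 1111}
TSO: 9 outcomes — {0000, 0001, 0011, 0100, 0101, 0111, 1100, 1101, 1111}
PSO: 9 outcomes — {0000, 0001, 0011, 0100, 0101, 0111, 1100, 1101, 1111}
target 0001 ∈ {SC,TSO,PSO}

SC:yes TSO:yes PSO:yes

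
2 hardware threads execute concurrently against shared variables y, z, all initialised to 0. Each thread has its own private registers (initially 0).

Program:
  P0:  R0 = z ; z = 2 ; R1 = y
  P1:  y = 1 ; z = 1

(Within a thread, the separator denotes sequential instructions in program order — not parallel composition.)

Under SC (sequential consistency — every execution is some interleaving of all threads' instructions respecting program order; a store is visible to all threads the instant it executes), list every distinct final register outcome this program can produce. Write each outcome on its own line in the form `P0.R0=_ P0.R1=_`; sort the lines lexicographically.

outcome vector order: (P0.R0,P0.R1)
|SC outcomes| = 3

P0.R0=0 P0.R1=0
P0.R0=0 P0.R1=1
P0.R0=1 P0.R1=1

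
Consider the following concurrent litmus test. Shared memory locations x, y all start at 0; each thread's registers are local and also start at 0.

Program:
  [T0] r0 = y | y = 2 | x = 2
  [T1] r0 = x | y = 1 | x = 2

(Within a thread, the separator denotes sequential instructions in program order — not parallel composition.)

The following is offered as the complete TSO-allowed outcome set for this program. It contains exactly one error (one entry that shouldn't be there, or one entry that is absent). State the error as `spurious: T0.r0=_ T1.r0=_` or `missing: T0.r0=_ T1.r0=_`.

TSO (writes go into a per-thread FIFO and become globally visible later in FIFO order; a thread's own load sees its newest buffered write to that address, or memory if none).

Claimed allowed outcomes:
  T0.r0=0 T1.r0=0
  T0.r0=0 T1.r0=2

missing: T0.r0=1 T1.r0=0

outcome vector order: (T0.r0,T1.r0)
under TSO → 00 02 10
TSO∖claimed = {10}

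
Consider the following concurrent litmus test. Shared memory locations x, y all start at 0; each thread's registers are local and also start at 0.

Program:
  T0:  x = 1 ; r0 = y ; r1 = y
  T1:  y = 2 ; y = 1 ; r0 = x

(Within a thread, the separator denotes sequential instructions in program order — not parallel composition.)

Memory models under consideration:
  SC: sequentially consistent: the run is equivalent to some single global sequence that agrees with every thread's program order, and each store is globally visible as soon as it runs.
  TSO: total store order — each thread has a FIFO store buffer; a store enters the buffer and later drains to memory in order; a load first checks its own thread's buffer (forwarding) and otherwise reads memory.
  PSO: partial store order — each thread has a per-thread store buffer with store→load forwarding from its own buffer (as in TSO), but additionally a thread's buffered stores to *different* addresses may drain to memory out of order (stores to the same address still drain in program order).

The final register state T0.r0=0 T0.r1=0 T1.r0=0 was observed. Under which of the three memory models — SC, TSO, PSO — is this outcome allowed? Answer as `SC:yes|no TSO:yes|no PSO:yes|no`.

SC:no TSO:yes PSO:yes

outcome vector order: (T0.r0,T0.r1,T1.r0)
under SC → <0 0 1>, <0 1 1>, <0 2 1>, <1 1 0>, <1 1 1>, <2 1 1>, <2 2 1>
under TSO → <0 0 0>, <0 0 1>, <0 1 0>, <0 1 1>, <0 2 0>, <0 2 1>, <1 1 0>, <1 1 1>, <2 1 0>, <2 1 1>, <2 2 0>, <2 2 1>
under PSO → <0 0 0>, <0 0 1>, <0 1 0>, <0 1 1>, <0 2 0>, <0 2 1>, <1 1 0>, <1 1 1>, <2 1 0>, <2 1 1>, <2 2 0>, <2 2 1>
target <0 0 0> ∈ {TSO,PSO}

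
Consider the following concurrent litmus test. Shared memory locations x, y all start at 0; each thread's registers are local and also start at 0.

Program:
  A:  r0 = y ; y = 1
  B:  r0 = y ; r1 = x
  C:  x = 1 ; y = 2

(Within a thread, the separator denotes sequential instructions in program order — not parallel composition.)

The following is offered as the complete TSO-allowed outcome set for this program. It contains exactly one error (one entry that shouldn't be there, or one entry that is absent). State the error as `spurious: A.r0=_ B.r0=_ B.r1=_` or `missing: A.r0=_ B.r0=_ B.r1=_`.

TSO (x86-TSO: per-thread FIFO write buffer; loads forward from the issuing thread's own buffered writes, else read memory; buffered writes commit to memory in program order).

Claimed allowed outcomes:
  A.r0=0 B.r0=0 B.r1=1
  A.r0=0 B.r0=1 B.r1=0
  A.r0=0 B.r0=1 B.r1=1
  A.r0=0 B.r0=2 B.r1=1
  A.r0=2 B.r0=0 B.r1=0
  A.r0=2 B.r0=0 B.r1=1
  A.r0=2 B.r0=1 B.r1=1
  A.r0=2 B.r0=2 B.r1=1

missing: A.r0=0 B.r0=0 B.r1=0

outcome vector order: (A.r0,B.r0,B.r1)
TSO: 9 outcomes — {(0,0,0), (0,0,1), (0,1,0), (0,1,1), (0,2,1), (2,0,0), (2,0,1), (2,1,1), (2,2,1)}
TSO∖claimed = {(0,0,0)}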